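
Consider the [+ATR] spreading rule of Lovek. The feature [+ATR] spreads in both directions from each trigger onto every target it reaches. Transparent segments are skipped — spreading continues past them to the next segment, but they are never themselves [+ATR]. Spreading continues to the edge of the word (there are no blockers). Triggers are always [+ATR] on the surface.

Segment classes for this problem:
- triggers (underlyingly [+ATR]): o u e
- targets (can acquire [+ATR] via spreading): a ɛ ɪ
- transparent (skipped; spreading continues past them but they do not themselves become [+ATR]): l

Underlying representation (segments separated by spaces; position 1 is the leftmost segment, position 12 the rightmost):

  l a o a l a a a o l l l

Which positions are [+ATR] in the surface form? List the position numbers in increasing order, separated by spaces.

2 3 4 6 7 8 9

From /o/ at 3 rightward: 4 /a/ → [+ATR]; 5 /l/ transparent; 6 /a/ → [+ATR]; 7 /a/ → [+ATR]; 8 /a/ → [+ATR]; 9 /o/ is itself a trigger — this domain ends here.
From /o/ at 3 leftward: 2 /a/ → [+ATR]; 1 /l/ transparent; word edge.
From /o/ at 9 rightward: 10 /l/ transparent; 11 /l/ transparent; 12 /l/ transparent; word edge.
From /o/ at 9 leftward: 8 /a/ → [+ATR]; 7 /a/ → [+ATR]; 6 /a/ → [+ATR]; 5 /l/ transparent; 4 /a/ → [+ATR]; 3 /o/ is itself a trigger — this domain ends here.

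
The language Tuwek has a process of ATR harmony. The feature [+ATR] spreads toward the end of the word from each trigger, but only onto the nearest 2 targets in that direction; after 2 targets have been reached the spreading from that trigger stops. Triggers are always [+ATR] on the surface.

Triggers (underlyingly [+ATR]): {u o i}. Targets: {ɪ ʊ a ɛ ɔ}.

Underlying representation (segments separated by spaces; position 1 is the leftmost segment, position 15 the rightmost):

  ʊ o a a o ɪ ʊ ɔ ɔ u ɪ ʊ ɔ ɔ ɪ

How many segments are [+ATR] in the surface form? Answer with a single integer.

From /o/ at 2 rightward: 3 /a/ → [+ATR]; 4 /a/ → [+ATR]; bound reached.
From /o/ at 5 rightward: 6 /ɪ/ → [+ATR]; 7 /ʊ/ → [+ATR]; bound reached.
From /u/ at 10 rightward: 11 /ɪ/ → [+ATR]; 12 /ʊ/ → [+ATR]; bound reached.
Targets with no active source: positions 1 8 9 13 14 15 stay [-ATR].
[+ATR] positions on the surface: 2 3 4 5 6 7 10 11 12.

9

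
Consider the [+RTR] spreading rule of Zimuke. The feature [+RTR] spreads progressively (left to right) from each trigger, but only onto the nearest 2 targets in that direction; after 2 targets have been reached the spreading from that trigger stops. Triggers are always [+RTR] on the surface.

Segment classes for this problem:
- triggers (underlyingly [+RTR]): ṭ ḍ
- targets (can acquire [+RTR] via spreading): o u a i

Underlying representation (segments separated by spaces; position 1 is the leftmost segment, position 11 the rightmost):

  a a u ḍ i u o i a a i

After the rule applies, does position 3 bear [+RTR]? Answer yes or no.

From /ḍ/ at 4 rightward: 5 /i/ → [+RTR]; 6 /u/ → [+RTR]; bound reached.
Targets with no active source: positions 1 2 3 7 8 9 10 11 stay [-emphatic].
[+RTR] positions on the surface: 4 5 6.

no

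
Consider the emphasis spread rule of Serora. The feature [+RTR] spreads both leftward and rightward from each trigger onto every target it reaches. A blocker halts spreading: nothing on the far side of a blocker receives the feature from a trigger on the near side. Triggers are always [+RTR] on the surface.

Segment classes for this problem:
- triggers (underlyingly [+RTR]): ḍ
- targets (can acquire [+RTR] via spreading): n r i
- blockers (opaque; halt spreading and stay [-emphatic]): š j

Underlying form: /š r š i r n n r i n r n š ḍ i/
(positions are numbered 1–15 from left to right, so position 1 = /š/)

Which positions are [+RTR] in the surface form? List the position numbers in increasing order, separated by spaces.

From /ḍ/ at 14 rightward: 15 /i/ → [+RTR]; word edge.
From /ḍ/ at 14 leftward: 13 /š/ blocks.
Targets with no active source: positions 2 4 5 6 7 8 9 10 11 12 stay [-emphatic].

14 15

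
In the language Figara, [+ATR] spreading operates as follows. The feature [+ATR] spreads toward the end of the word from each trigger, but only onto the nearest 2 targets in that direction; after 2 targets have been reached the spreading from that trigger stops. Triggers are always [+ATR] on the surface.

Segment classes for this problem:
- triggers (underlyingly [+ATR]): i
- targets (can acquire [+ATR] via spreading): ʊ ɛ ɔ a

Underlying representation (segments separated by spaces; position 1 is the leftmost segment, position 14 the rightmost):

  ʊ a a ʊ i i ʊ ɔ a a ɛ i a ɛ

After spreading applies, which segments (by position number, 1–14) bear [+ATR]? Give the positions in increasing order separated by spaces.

5 6 7 8 12 13 14

From /i/ at 5 rightward: 6 /i/ is itself a trigger — this domain ends here.
From /i/ at 6 rightward: 7 /ʊ/ → [+ATR]; 8 /ɔ/ → [+ATR]; bound reached.
From /i/ at 12 rightward: 13 /a/ → [+ATR]; 14 /ɛ/ → [+ATR]; bound reached.
Targets with no active source: positions 1 2 3 4 9 10 11 stay [-ATR].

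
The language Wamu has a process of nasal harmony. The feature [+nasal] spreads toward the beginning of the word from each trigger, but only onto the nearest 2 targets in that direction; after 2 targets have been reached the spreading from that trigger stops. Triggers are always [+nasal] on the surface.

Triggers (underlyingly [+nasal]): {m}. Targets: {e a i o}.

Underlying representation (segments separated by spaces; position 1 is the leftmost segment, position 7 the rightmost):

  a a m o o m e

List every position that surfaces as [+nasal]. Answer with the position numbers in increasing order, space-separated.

From /m/ at 3 leftward: 2 /a/ → [+nasal]; 1 /a/ → [+nasal]; bound reached.
From /m/ at 6 leftward: 5 /o/ → [+nasal]; 4 /o/ → [+nasal]; bound reached.
Target with no active source: position 7 stays [-nasal].

1 2 3 4 5 6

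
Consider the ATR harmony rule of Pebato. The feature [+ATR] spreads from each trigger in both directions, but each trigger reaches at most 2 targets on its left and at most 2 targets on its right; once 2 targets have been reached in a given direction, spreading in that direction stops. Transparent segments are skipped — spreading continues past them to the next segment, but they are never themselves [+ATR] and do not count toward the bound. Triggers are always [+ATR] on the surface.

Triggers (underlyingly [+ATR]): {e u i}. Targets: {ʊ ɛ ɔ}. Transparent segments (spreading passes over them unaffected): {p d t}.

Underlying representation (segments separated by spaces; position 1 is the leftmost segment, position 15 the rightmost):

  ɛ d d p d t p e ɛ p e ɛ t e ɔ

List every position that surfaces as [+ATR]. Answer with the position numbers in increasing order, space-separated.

From /e/ at 8 rightward: 9 /ɛ/ → [+ATR]; 10 /p/ transparent; 11 /e/ is itself a trigger — this domain ends here.
From /e/ at 8 leftward: 7 /p/ transparent; 6 /t/ transparent; 5 /d/ transparent; 4 /p/ transparent; 3 /d/ transparent; 2 /d/ transparent; 1 /ɛ/ → [+ATR]; word edge.
From /e/ at 11 rightward: 12 /ɛ/ → [+ATR]; 13 /t/ transparent; 14 /e/ is itself a trigger — this domain ends here.
From /e/ at 11 leftward: 10 /p/ transparent; 9 /ɛ/ → [+ATR]; 8 /e/ is itself a trigger — this domain ends here.
From /e/ at 14 rightward: 15 /ɔ/ → [+ATR]; word edge.
From /e/ at 14 leftward: 13 /t/ transparent; 12 /ɛ/ → [+ATR]; 11 /e/ is itself a trigger — this domain ends here.

1 8 9 11 12 14 15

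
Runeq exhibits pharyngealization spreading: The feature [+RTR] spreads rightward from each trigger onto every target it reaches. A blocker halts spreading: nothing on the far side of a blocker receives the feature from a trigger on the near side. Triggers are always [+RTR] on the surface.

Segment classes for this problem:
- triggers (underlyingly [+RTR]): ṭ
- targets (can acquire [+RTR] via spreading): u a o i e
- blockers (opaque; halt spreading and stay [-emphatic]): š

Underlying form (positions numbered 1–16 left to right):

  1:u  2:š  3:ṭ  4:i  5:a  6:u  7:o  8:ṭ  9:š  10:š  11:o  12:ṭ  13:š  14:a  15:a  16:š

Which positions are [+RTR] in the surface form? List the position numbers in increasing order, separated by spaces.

3 4 5 6 7 8 12

From /ṭ/ at 3 rightward: 4 /i/ → [+RTR]; 5 /a/ → [+RTR]; 6 /u/ → [+RTR]; 7 /o/ → [+RTR]; 8 /ṭ/ is itself a trigger — this domain ends here.
From /ṭ/ at 8 rightward: 9 /š/ blocks.
From /ṭ/ at 12 rightward: 13 /š/ blocks.
Targets with no active source: positions 1 11 14 15 stay [-emphatic].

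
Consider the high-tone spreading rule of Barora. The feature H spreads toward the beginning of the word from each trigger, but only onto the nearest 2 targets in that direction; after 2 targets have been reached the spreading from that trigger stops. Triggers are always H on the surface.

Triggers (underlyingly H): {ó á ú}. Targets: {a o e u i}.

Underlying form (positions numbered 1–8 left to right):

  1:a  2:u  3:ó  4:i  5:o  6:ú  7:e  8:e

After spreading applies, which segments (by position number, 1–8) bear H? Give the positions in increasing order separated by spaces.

From /ó/ at 3 leftward: 2 /u/ → H; 1 /a/ → H; bound reached.
From /ú/ at 6 leftward: 5 /o/ → H; 4 /i/ → H; bound reached.
Targets with no active source: positions 7 8 stay [-high tone].

1 2 3 4 5 6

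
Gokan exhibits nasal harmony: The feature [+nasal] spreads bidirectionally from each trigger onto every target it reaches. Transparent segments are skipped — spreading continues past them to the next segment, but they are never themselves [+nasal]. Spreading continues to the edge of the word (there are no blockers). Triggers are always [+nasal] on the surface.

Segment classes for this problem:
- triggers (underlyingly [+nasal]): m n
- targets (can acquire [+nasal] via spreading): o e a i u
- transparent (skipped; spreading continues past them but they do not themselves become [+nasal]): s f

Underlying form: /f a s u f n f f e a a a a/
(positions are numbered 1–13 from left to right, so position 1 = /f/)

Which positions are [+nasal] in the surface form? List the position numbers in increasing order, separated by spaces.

2 4 6 9 10 11 12 13

From /n/ at 6 rightward: 7 /f/ transparent; 8 /f/ transparent; 9 /e/ → [+nasal]; 10 /a/ → [+nasal]; 11 /a/ → [+nasal]; 12 /a/ → [+nasal]; 13 /a/ → [+nasal]; word edge.
From /n/ at 6 leftward: 5 /f/ transparent; 4 /u/ → [+nasal]; 3 /s/ transparent; 2 /a/ → [+nasal]; 1 /f/ transparent; word edge.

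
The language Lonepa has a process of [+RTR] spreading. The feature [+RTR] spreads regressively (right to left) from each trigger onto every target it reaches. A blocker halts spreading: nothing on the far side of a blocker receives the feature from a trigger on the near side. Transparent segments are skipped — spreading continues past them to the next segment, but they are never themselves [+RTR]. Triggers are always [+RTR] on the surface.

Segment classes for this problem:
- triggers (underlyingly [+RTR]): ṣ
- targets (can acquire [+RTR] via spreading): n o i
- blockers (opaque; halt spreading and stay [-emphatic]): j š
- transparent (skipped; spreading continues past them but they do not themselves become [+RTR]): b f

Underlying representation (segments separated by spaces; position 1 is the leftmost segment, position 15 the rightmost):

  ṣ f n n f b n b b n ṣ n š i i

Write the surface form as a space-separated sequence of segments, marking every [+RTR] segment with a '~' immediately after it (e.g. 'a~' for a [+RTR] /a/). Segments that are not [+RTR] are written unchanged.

ṣ~ f n~ n~ f b n~ b b n~ ṣ~ n š i i

From /ṣ/ at 1 leftward: word edge.
From /ṣ/ at 11 leftward: 10 /n/ → [+RTR]; 9 /b/ transparent; 8 /b/ transparent; 7 /n/ → [+RTR]; 6 /b/ transparent; 5 /f/ transparent; 4 /n/ → [+RTR]; 3 /n/ → [+RTR]; 2 /f/ transparent; 1 /ṣ/ is itself a trigger — this domain ends here.
Targets with no active source: positions 12 14 15 stay [-emphatic].
[+RTR] positions on the surface: 1 3 4 7 10 11.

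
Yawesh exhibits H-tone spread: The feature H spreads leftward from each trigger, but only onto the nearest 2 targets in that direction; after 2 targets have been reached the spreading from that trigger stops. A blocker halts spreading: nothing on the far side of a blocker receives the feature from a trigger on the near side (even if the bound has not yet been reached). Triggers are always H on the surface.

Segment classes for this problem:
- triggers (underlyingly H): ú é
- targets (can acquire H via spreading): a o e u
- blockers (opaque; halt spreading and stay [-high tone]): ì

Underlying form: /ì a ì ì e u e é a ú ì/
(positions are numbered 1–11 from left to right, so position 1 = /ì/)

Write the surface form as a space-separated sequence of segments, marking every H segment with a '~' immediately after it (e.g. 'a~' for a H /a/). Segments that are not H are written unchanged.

ì a ì ì e u~ e~ é~ a~ ú~ ì

From /é/ at 8 leftward: 7 /e/ → H; 6 /u/ → H; bound reached.
From /ú/ at 10 leftward: 9 /a/ → H; 8 /é/ is itself a trigger — this domain ends here.
Targets with no active source: positions 2 5 stay [-high tone].
H positions on the surface: 6 7 8 9 10.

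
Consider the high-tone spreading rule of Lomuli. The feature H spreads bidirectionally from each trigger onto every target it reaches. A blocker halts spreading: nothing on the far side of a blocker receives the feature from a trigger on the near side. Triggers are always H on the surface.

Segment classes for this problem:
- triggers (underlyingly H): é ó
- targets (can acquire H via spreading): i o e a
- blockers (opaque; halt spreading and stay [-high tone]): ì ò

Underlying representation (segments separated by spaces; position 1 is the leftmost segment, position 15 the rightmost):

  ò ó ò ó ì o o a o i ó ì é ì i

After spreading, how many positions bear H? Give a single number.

From /ó/ at 2 rightward: 3 /ò/ blocks.
From /ó/ at 2 leftward: 1 /ò/ blocks.
From /ó/ at 4 rightward: 5 /ì/ blocks.
From /ó/ at 4 leftward: 3 /ò/ blocks.
From /ó/ at 11 rightward: 12 /ì/ blocks.
From /ó/ at 11 leftward: 10 /i/ → H; 9 /o/ → H; 8 /a/ → H; 7 /o/ → H; 6 /o/ → H; 5 /ì/ blocks.
From /é/ at 13 rightward: 14 /ì/ blocks.
From /é/ at 13 leftward: 12 /ì/ blocks.
Target with no active source: position 15 stays [-high tone].
H positions on the surface: 2 4 6 7 8 9 10 11 13.

9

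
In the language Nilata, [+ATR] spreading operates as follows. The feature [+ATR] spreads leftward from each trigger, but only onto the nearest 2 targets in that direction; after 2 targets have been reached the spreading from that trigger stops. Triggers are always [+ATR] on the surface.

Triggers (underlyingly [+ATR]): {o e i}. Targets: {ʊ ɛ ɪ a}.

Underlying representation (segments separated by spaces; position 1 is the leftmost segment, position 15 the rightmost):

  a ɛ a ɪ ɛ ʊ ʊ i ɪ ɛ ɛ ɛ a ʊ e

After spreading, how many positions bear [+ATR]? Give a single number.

6

From /i/ at 8 leftward: 7 /ʊ/ → [+ATR]; 6 /ʊ/ → [+ATR]; bound reached.
From /e/ at 15 leftward: 14 /ʊ/ → [+ATR]; 13 /a/ → [+ATR]; bound reached.
Targets with no active source: positions 1 2 3 4 5 9 10 11 12 stay [-ATR].
[+ATR] positions on the surface: 6 7 8 13 14 15.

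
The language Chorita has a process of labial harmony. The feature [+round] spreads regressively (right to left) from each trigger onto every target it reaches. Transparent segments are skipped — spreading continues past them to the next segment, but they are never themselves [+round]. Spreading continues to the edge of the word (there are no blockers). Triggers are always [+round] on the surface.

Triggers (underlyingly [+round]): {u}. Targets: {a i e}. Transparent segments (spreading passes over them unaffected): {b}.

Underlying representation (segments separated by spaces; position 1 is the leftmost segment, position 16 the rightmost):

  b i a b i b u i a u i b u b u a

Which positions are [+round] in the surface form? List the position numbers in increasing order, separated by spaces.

2 3 5 7 8 9 10 11 13 15

From /u/ at 7 leftward: 6 /b/ transparent; 5 /i/ → [+round]; 4 /b/ transparent; 3 /a/ → [+round]; 2 /i/ → [+round]; 1 /b/ transparent; word edge.
From /u/ at 10 leftward: 9 /a/ → [+round]; 8 /i/ → [+round]; 7 /u/ is itself a trigger — this domain ends here.
From /u/ at 13 leftward: 12 /b/ transparent; 11 /i/ → [+round]; 10 /u/ is itself a trigger — this domain ends here.
From /u/ at 15 leftward: 14 /b/ transparent; 13 /u/ is itself a trigger — this domain ends here.
Target with no active source: position 16 stays [-round].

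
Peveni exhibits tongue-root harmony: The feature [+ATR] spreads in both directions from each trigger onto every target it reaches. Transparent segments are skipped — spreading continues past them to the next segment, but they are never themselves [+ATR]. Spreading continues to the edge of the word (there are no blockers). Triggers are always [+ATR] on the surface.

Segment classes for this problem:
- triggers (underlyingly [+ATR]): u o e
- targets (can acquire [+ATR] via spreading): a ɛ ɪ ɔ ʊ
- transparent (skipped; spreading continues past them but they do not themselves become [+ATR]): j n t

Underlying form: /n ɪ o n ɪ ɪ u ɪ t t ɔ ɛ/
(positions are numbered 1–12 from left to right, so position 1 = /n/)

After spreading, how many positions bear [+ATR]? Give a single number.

8

From /o/ at 3 rightward: 4 /n/ transparent; 5 /ɪ/ → [+ATR]; 6 /ɪ/ → [+ATR]; 7 /u/ is itself a trigger — this domain ends here.
From /o/ at 3 leftward: 2 /ɪ/ → [+ATR]; 1 /n/ transparent; word edge.
From /u/ at 7 rightward: 8 /ɪ/ → [+ATR]; 9 /t/ transparent; 10 /t/ transparent; 11 /ɔ/ → [+ATR]; 12 /ɛ/ → [+ATR]; word edge.
From /u/ at 7 leftward: 6 /ɪ/ → [+ATR]; 5 /ɪ/ → [+ATR]; 4 /n/ transparent; 3 /o/ is itself a trigger — this domain ends here.
[+ATR] positions on the surface: 2 3 5 6 7 8 11 12.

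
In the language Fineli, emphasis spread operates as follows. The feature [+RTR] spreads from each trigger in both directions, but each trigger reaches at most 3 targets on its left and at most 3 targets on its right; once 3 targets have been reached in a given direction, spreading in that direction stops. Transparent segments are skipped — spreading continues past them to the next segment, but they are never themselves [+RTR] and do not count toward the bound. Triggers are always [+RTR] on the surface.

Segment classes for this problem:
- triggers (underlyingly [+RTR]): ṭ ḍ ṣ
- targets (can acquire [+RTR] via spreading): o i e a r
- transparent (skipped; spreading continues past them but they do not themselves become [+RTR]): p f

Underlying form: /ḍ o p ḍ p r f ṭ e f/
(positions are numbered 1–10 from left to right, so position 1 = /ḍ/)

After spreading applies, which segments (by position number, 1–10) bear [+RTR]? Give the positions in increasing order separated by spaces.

1 2 4 6 8 9

From /ḍ/ at 1 rightward: 2 /o/ → [+RTR]; 3 /p/ transparent; 4 /ḍ/ is itself a trigger — this domain ends here.
From /ḍ/ at 1 leftward: word edge.
From /ḍ/ at 4 rightward: 5 /p/ transparent; 6 /r/ → [+RTR]; 7 /f/ transparent; 8 /ṭ/ is itself a trigger — this domain ends here.
From /ḍ/ at 4 leftward: 3 /p/ transparent; 2 /o/ → [+RTR]; 1 /ḍ/ is itself a trigger — this domain ends here.
From /ṭ/ at 8 rightward: 9 /e/ → [+RTR]; 10 /f/ transparent; word edge.
From /ṭ/ at 8 leftward: 7 /f/ transparent; 6 /r/ → [+RTR]; 5 /p/ transparent; 4 /ḍ/ is itself a trigger — this domain ends here.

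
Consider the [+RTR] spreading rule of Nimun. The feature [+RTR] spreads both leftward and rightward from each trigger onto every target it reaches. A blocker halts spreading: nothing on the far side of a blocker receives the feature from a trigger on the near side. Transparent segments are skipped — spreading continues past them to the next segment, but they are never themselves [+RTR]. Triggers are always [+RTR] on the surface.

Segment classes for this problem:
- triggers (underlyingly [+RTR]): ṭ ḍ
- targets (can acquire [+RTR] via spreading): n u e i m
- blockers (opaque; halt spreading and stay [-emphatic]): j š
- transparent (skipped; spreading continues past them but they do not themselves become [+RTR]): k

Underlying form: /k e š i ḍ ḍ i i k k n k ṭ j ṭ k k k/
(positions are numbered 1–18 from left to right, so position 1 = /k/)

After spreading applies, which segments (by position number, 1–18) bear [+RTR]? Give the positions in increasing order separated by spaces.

From /ḍ/ at 5 rightward: 6 /ḍ/ is itself a trigger — this domain ends here.
From /ḍ/ at 5 leftward: 4 /i/ → [+RTR]; 3 /š/ blocks.
From /ḍ/ at 6 rightward: 7 /i/ → [+RTR]; 8 /i/ → [+RTR]; 9 /k/ transparent; 10 /k/ transparent; 11 /n/ → [+RTR]; 12 /k/ transparent; 13 /ṭ/ is itself a trigger — this domain ends here.
From /ḍ/ at 6 leftward: 5 /ḍ/ is itself a trigger — this domain ends here.
From /ṭ/ at 13 rightward: 14 /j/ blocks.
From /ṭ/ at 13 leftward: 12 /k/ transparent; 11 /n/ → [+RTR]; 10 /k/ transparent; 9 /k/ transparent; 8 /i/ → [+RTR]; 7 /i/ → [+RTR]; 6 /ḍ/ is itself a trigger — this domain ends here.
From /ṭ/ at 15 rightward: 16 /k/ transparent; 17 /k/ transparent; 18 /k/ transparent; word edge.
From /ṭ/ at 15 leftward: 14 /j/ blocks.
Target with no active source: position 2 stays [-emphatic].

4 5 6 7 8 11 13 15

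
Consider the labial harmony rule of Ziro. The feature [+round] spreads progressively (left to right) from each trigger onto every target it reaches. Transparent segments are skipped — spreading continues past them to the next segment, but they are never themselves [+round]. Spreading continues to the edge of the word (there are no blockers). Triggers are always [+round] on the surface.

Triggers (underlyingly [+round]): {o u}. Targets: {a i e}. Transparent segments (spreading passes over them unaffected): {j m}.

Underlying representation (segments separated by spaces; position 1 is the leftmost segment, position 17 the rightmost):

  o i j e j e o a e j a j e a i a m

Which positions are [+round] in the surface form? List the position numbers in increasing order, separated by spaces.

1 2 4 6 7 8 9 11 13 14 15 16

From /o/ at 1 rightward: 2 /i/ → [+round]; 3 /j/ transparent; 4 /e/ → [+round]; 5 /j/ transparent; 6 /e/ → [+round]; 7 /o/ is itself a trigger — this domain ends here.
From /o/ at 7 rightward: 8 /a/ → [+round]; 9 /e/ → [+round]; 10 /j/ transparent; 11 /a/ → [+round]; 12 /j/ transparent; 13 /e/ → [+round]; 14 /a/ → [+round]; 15 /i/ → [+round]; 16 /a/ → [+round]; 17 /m/ transparent; word edge.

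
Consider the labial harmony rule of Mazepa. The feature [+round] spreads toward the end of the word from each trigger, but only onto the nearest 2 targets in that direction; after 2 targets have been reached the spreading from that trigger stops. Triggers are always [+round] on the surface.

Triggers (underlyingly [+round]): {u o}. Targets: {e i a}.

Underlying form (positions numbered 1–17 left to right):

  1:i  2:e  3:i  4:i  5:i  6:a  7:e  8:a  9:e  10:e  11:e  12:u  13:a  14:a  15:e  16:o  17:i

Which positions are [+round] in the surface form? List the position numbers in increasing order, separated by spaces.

12 13 14 16 17

From /u/ at 12 rightward: 13 /a/ → [+round]; 14 /a/ → [+round]; bound reached.
From /o/ at 16 rightward: 17 /i/ → [+round]; word edge.
Targets with no active source: positions 1 2 3 4 5 6 7 8 9 10 11 15 stay [-round].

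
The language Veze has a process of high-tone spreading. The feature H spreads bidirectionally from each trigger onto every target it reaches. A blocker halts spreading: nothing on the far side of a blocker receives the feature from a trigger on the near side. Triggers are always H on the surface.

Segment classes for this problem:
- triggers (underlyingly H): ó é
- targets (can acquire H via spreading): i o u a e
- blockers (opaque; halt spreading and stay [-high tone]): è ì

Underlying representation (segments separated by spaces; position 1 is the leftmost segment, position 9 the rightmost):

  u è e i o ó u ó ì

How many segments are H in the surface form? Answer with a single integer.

6

From /ó/ at 6 rightward: 7 /u/ → H; 8 /ó/ is itself a trigger — this domain ends here.
From /ó/ at 6 leftward: 5 /o/ → H; 4 /i/ → H; 3 /e/ → H; 2 /è/ blocks.
From /ó/ at 8 rightward: 9 /ì/ blocks.
From /ó/ at 8 leftward: 7 /u/ → H; 6 /ó/ is itself a trigger — this domain ends here.
Target with no active source: position 1 stays [-high tone].
H positions on the surface: 3 4 5 6 7 8.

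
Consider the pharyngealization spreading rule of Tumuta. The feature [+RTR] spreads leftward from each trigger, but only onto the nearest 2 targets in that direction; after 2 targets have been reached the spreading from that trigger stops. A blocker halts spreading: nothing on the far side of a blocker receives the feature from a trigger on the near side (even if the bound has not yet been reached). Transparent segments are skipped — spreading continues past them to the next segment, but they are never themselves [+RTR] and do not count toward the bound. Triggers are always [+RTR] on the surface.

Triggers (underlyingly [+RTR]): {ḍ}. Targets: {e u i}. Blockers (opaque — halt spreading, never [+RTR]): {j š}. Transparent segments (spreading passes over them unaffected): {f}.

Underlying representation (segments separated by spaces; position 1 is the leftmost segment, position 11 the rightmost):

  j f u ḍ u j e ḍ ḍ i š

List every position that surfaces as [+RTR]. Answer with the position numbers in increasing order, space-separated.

3 4 7 8 9

From /ḍ/ at 4 leftward: 3 /u/ → [+RTR]; 2 /f/ transparent; 1 /j/ blocks.
From /ḍ/ at 8 leftward: 7 /e/ → [+RTR]; 6 /j/ blocks.
From /ḍ/ at 9 leftward: 8 /ḍ/ is itself a trigger — this domain ends here.
Targets with no active source: positions 5 10 stay [-emphatic].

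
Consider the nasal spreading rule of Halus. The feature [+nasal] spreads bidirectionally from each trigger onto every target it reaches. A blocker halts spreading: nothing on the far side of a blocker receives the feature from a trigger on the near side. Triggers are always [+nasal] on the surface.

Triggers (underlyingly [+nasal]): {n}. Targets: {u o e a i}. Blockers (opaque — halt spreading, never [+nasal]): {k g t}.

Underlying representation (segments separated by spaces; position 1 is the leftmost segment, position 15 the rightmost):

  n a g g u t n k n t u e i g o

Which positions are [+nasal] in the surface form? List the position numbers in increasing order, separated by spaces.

1 2 7 9

From /n/ at 1 rightward: 2 /a/ → [+nasal]; 3 /g/ blocks.
From /n/ at 1 leftward: word edge.
From /n/ at 7 rightward: 8 /k/ blocks.
From /n/ at 7 leftward: 6 /t/ blocks.
From /n/ at 9 rightward: 10 /t/ blocks.
From /n/ at 9 leftward: 8 /k/ blocks.
Targets with no active source: positions 5 11 12 13 15 stay [-nasal].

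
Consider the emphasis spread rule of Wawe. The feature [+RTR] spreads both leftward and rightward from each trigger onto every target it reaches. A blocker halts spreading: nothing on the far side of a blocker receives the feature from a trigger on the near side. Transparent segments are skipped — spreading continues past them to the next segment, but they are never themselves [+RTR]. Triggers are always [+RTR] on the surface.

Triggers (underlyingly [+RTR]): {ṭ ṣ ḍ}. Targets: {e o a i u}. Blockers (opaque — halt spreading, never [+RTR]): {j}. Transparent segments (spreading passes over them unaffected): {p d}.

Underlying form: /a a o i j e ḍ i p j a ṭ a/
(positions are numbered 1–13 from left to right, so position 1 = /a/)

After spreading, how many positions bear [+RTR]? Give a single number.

6

From /ḍ/ at 7 rightward: 8 /i/ → [+RTR]; 9 /p/ transparent; 10 /j/ blocks.
From /ḍ/ at 7 leftward: 6 /e/ → [+RTR]; 5 /j/ blocks.
From /ṭ/ at 12 rightward: 13 /a/ → [+RTR]; word edge.
From /ṭ/ at 12 leftward: 11 /a/ → [+RTR]; 10 /j/ blocks.
Targets with no active source: positions 1 2 3 4 stay [-emphatic].
[+RTR] positions on the surface: 6 7 8 11 12 13.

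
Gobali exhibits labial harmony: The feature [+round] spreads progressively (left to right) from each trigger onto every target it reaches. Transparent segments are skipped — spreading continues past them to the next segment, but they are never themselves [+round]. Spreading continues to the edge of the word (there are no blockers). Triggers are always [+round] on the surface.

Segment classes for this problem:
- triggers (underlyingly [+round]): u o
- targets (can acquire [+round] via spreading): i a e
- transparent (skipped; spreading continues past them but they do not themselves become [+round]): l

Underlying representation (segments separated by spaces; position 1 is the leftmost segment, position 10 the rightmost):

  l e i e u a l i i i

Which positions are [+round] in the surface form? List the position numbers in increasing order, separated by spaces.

5 6 8 9 10

From /u/ at 5 rightward: 6 /a/ → [+round]; 7 /l/ transparent; 8 /i/ → [+round]; 9 /i/ → [+round]; 10 /i/ → [+round]; word edge.
Targets with no active source: positions 2 3 4 stay [-round].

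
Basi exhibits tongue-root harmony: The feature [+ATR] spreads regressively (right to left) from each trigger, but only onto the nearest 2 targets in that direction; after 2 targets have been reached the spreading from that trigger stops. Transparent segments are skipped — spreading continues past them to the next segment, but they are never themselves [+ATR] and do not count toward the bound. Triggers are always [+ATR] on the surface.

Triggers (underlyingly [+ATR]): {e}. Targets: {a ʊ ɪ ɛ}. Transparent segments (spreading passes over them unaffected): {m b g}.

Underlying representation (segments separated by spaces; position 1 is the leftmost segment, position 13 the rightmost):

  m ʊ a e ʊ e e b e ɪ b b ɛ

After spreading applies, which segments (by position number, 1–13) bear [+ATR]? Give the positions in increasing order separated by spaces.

From /e/ at 4 leftward: 3 /a/ → [+ATR]; 2 /ʊ/ → [+ATR]; bound reached.
From /e/ at 6 leftward: 5 /ʊ/ → [+ATR]; 4 /e/ is itself a trigger — this domain ends here.
From /e/ at 7 leftward: 6 /e/ is itself a trigger — this domain ends here.
From /e/ at 9 leftward: 8 /b/ transparent; 7 /e/ is itself a trigger — this domain ends here.
Targets with no active source: positions 10 13 stay [-ATR].

2 3 4 5 6 7 9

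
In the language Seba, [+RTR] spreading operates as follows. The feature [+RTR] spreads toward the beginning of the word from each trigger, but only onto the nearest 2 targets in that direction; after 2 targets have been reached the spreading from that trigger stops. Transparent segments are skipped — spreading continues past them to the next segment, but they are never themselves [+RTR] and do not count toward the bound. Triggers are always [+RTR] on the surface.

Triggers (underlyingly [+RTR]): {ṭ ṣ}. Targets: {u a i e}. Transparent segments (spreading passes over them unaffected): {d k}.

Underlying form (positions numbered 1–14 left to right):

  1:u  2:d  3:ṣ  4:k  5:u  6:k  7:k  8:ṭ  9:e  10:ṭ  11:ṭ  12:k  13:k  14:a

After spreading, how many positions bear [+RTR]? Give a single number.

7

From /ṣ/ at 3 leftward: 2 /d/ transparent; 1 /u/ → [+RTR]; word edge.
From /ṭ/ at 8 leftward: 7 /k/ transparent; 6 /k/ transparent; 5 /u/ → [+RTR]; 4 /k/ transparent; 3 /ṣ/ is itself a trigger — this domain ends here.
From /ṭ/ at 10 leftward: 9 /e/ → [+RTR]; 8 /ṭ/ is itself a trigger — this domain ends here.
From /ṭ/ at 11 leftward: 10 /ṭ/ is itself a trigger — this domain ends here.
Target with no active source: position 14 stays [-emphatic].
[+RTR] positions on the surface: 1 3 5 8 9 10 11.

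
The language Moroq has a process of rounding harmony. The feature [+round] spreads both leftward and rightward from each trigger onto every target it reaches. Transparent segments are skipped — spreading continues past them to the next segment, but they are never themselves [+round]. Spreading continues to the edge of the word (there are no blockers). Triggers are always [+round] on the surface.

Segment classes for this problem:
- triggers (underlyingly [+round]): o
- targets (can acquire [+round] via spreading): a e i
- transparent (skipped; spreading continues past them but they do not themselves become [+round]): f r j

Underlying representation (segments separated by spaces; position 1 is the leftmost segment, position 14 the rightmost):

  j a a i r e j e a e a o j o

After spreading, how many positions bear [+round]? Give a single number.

10

From /o/ at 12 rightward: 13 /j/ transparent; 14 /o/ is itself a trigger — this domain ends here.
From /o/ at 12 leftward: 11 /a/ → [+round]; 10 /e/ → [+round]; 9 /a/ → [+round]; 8 /e/ → [+round]; 7 /j/ transparent; 6 /e/ → [+round]; 5 /r/ transparent; 4 /i/ → [+round]; 3 /a/ → [+round]; 2 /a/ → [+round]; 1 /j/ transparent; word edge.
From /o/ at 14 rightward: word edge.
From /o/ at 14 leftward: 13 /j/ transparent; 12 /o/ is itself a trigger — this domain ends here.
[+round] positions on the surface: 2 3 4 6 8 9 10 11 12 14.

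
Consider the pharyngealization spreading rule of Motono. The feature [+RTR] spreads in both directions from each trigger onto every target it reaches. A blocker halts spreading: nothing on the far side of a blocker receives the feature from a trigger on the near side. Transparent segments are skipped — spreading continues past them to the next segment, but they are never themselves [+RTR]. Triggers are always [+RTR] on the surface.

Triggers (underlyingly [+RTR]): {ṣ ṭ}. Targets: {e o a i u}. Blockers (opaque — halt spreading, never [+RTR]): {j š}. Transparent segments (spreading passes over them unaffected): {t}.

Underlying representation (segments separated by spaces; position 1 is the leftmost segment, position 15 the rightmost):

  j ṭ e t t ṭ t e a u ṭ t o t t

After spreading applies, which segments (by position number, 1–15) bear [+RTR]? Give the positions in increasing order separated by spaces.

2 3 6 8 9 10 11 13

From /ṭ/ at 2 rightward: 3 /e/ → [+RTR]; 4 /t/ transparent; 5 /t/ transparent; 6 /ṭ/ is itself a trigger — this domain ends here.
From /ṭ/ at 2 leftward: 1 /j/ blocks.
From /ṭ/ at 6 rightward: 7 /t/ transparent; 8 /e/ → [+RTR]; 9 /a/ → [+RTR]; 10 /u/ → [+RTR]; 11 /ṭ/ is itself a trigger — this domain ends here.
From /ṭ/ at 6 leftward: 5 /t/ transparent; 4 /t/ transparent; 3 /e/ → [+RTR]; 2 /ṭ/ is itself a trigger — this domain ends here.
From /ṭ/ at 11 rightward: 12 /t/ transparent; 13 /o/ → [+RTR]; 14 /t/ transparent; 15 /t/ transparent; word edge.
From /ṭ/ at 11 leftward: 10 /u/ → [+RTR]; 9 /a/ → [+RTR]; 8 /e/ → [+RTR]; 7 /t/ transparent; 6 /ṭ/ is itself a trigger — this domain ends here.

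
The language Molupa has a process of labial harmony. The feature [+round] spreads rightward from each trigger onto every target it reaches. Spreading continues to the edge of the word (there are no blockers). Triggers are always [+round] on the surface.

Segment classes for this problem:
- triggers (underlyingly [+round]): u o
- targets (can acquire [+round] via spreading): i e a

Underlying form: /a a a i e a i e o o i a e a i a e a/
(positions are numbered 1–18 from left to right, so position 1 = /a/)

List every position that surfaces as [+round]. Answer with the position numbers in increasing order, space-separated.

From /o/ at 9 rightward: 10 /o/ is itself a trigger — this domain ends here.
From /o/ at 10 rightward: 11 /i/ → [+round]; 12 /a/ → [+round]; 13 /e/ → [+round]; 14 /a/ → [+round]; 15 /i/ → [+round]; 16 /a/ → [+round]; 17 /e/ → [+round]; 18 /a/ → [+round]; word edge.
Targets with no active source: positions 1 2 3 4 5 6 7 8 stay [-round].

9 10 11 12 13 14 15 16 17 18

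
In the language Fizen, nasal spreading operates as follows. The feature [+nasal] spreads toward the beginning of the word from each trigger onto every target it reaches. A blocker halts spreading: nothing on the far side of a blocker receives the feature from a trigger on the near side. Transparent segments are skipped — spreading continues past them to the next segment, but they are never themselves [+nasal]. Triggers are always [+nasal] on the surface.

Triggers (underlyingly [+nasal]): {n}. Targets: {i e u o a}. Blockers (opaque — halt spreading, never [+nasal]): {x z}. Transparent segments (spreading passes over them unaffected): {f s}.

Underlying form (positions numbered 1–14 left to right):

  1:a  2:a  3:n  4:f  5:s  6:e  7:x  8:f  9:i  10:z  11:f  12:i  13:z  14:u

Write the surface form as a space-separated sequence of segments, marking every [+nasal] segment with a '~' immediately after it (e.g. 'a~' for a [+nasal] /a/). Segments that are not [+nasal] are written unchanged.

a~ a~ n~ f s e x f i z f i z u

From /n/ at 3 leftward: 2 /a/ → [+nasal]; 1 /a/ → [+nasal]; word edge.
Targets with no active source: positions 6 9 12 14 stay [-nasal].
[+nasal] positions on the surface: 1 2 3.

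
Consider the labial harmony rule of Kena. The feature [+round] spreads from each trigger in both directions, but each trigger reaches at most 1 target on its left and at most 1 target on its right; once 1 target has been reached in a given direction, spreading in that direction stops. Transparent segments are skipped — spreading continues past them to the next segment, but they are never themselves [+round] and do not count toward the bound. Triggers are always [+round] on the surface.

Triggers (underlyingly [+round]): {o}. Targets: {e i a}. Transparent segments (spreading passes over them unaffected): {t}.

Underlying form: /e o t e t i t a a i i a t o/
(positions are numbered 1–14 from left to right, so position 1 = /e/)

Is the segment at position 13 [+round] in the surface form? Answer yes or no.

no

From /o/ at 2 rightward: 3 /t/ transparent; 4 /e/ → [+round]; bound reached.
From /o/ at 2 leftward: 1 /e/ → [+round]; bound reached.
From /o/ at 14 rightward: word edge.
From /o/ at 14 leftward: 13 /t/ transparent; 12 /a/ → [+round]; bound reached.
Targets with no active source: positions 6 8 9 10 11 stay [-round].
[+round] positions on the surface: 1 2 4 12 14.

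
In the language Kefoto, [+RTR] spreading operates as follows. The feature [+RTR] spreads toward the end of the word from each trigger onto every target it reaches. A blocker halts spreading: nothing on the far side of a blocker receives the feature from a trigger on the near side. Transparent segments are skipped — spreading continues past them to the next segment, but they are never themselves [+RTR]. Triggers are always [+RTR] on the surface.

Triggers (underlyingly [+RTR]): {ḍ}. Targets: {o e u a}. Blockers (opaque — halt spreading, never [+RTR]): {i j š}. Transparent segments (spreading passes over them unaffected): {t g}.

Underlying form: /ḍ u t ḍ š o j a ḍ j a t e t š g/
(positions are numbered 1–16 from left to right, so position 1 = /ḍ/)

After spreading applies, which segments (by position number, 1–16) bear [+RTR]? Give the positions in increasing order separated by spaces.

From /ḍ/ at 1 rightward: 2 /u/ → [+RTR]; 3 /t/ transparent; 4 /ḍ/ is itself a trigger — this domain ends here.
From /ḍ/ at 4 rightward: 5 /š/ blocks.
From /ḍ/ at 9 rightward: 10 /j/ blocks.
Targets with no active source: positions 6 8 11 13 stay [-emphatic].

1 2 4 9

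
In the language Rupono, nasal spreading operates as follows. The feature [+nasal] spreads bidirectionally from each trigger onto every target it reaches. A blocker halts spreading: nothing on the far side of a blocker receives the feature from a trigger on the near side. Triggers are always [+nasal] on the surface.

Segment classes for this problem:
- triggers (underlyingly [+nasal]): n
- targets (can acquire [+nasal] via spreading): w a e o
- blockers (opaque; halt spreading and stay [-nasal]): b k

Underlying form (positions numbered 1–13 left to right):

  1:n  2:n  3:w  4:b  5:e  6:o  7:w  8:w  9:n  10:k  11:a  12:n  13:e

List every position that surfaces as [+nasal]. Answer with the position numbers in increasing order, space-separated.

From /n/ at 1 rightward: 2 /n/ is itself a trigger — this domain ends here.
From /n/ at 1 leftward: word edge.
From /n/ at 2 rightward: 3 /w/ → [+nasal]; 4 /b/ blocks.
From /n/ at 2 leftward: 1 /n/ is itself a trigger — this domain ends here.
From /n/ at 9 rightward: 10 /k/ blocks.
From /n/ at 9 leftward: 8 /w/ → [+nasal]; 7 /w/ → [+nasal]; 6 /o/ → [+nasal]; 5 /e/ → [+nasal]; 4 /b/ blocks.
From /n/ at 12 rightward: 13 /e/ → [+nasal]; word edge.
From /n/ at 12 leftward: 11 /a/ → [+nasal]; 10 /k/ blocks.

1 2 3 5 6 7 8 9 11 12 13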